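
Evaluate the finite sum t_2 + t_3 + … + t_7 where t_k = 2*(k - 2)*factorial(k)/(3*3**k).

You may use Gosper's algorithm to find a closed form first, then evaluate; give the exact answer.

r(k) = (k**2 - 1)/(3*(k - 2)) after simplifying.
Normal form (A,B,C) = (k/3 + 1/3, 1, k - 2).
Need (k/3 + 1/3)·f(k+1) − (1)·f(k) = k - 2.
d = 0 from the (1,0,1) case.
Match coefficients ⇒ f(k) = 3.
Get s_k = R·t_k = 2*factorial(k)/3**k with R(k) = B(k−1)f(k)/C(k) = 3/(k - 2).
Δs = 2*(k - 2)*factorial(k)/(3*3**k), as required.
Telescoping: Σ = s_(8) − s_(2) = 8960/729 − (4/9) = 8636/729.

Σ = 8636/729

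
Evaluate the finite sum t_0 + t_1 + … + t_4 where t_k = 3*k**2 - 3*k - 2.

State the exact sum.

The ratio is (3*k**2 + 3*k - 2)/(3*k**2 - 3*k - 2).
A = 1, B = 1, C = k**2 - k - 2/3.
Solve (1)·f(k+1) − (1)·f(k) = k**2 - k - 2/3.
From deg A=0, deg B=0, deg C=2: d=3.
A polynomial solution: f(k) = k**2*(k - 3)/3.
Certificate R = B(k−1)f/C = k**2*(k - 3)/(3*k**2 - 3*k - 2) gives s_k = k**2*(k - 3).
Check: Δs_k = 3*k**2 - 3*k - 2. ✓
Sum = s_(5) − s_(0); s_(5) = 50, s_(0) = 0 ⇒ 50.

Σ = 50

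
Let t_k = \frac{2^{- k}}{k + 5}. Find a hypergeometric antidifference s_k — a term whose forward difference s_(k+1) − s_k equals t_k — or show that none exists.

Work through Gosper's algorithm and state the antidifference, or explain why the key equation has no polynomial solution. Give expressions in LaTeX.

none — t_k is not Gosper-summable

Ratio r(k) = (k + 5)/(2*(k + 6)).
Take A(k)=k/2 + 5/2, B(k)=k + 6, C(k)=1.
Set up (k/2 + 5/2)·f(k+1) − (k + 5)·f(k) − (1) = 0.
d = -1 from the (1,1,0) case.
Bound -1 < 0, so the key equation has no polynomial solution.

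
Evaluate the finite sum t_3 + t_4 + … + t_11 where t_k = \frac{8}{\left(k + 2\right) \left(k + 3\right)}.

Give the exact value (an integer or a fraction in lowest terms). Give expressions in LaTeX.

t_(k+1)/t_k = (k + 2)/(k + 4).
So A=k + 2 and B=k + 4, with C=1.
Solve (k + 2)·f(k+1) − (k + 3)·f(k) = 1.
Bound: deg f ≤ 1.
Solve for f: f(k) = k/2 (degree 1 ≤ 1).
Then R = B(k−1)f/C = k*(k + 3)/2, so s_k = R(k)·t_k = 4*k/(k + 2).
s_(k+1) − s_k = 8/(k**2 + 5*k + 6) = t_k.
Σ_(k=3)^(11) t_k = s_(12) − s_(3) = 24/7 − (12/5) = 36/35.

Σ = 36/35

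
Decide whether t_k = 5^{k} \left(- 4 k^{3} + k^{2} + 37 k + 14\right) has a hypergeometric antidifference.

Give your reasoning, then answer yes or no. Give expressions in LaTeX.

Yes. s_k = 5^{k} \left(- k^{3} + 4 k^{2} + 3 k - 4\right).

The ratio is 5*(4*k**3 + 11*k**2 - 27*k - 48)/(4*k**3 - k**2 - 37*k - 14).
A = 5, B = 1, C = k**3 - k**2/4 - 37*k/4 - 7/2.
Set up (5)·f(k+1) − (1)·f(k) − (k**3 - k**2/4 - 37*k/4 - 7/2) = 0.
From deg A=0, deg B=0, deg C=3: d=3.
Solve for f: f(k) = (k**3 - 4*k**2 - 3*k + 4)/4 (degree 3 ≤ 3).
Certificate R = B(k−1)f/C = (k**3 - 4*k**2 - 3*k + 4)/(4*k**3 - k**2 - 37*k - 14) gives s_k = 5**k*(-k**3 + 4*k**2 + 3*k - 4).
Δs = 5**k*(-4*k**3 + k**2 + 37*k + 14), as required.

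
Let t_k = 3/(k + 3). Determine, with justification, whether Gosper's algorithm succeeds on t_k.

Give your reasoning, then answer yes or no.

r(k) = (k + 3)/(k + 4) after simplifying.
A = k + 3, B = k + 4, C = 1.
Key eq: (k + 3)·f(k+1) = (k + 3)·f(k) + (1).
Degrees (1,1,0) ⇒ d ≤ 0.
Generic f = c0 gives residual -1; -1 = 0 cannot hold, so t_k is not Gosper-summable.

No — the linear system for f has no solution.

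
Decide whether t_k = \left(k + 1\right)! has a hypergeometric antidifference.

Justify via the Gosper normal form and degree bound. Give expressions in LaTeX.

t_(k+1)/t_k = k + 2.
Factor: A=k + 2; B=1; C=1.
f must satisfy (k + 2)·f(k+1) − (1)·f(k) = 1.
d = -1 from the (1,0,0) case.
Bound -1 < 0, so the key equation has no polynomial solution.

No. Not Gosper-summable.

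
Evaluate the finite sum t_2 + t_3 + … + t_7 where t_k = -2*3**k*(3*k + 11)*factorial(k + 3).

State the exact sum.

Σ = -523788247440

t_(k+1)/t_k = 3*(k + 4)*(3*k + 14)/(3*k + 11).
So A=3*k + 12 and B=1, with C=k + 11/3.
f must satisfy (3*k + 12)·f(k+1) − (1)·f(k) = k + 11/3.
From deg A=1, deg B=0, deg C=1: d=0.
Solving with deg f ≤ 0: f(k) = 1/3.
So s_k = (B(k−1)f/C)·t_k = (1/(3*k + 11))·t_k = -2*3**k*factorial(k + 3).
Check: Δs_k = -2*3**k*(3*k + 11)*factorial(k + 3). ✓
Evaluate s at k=8 and k=2: -523788249600 and -2160; difference -523788247440.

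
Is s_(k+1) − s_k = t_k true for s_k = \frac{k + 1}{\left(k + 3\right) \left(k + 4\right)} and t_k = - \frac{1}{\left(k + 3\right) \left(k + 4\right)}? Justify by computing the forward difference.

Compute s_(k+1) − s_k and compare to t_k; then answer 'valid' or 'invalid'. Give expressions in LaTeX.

s_(k+1) = (k + 2)/((k + 4)*(k + 5))
s_(k+1) − s_k = (1 - k)/(k**3 + 12*k**2 + 47*k + 60)
(s_(k+1) − s_k) − t_k = 6/(k**3 + 12*k**2 + 47*k + 60)

Invalid: residual \frac{6}{k^{3} + 12 k^{2} + 47 k + 60} ≠ 0.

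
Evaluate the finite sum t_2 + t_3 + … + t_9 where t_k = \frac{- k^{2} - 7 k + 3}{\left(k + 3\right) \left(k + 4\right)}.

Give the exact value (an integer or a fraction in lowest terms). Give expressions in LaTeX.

Step 1: r(k) = (k + 3)*(7*k + (k + 1)**2 + 4)/((k + 5)*(k**2 + 7*k - 3)).
Gosper form: A/B · C(k+1)/C(k) with A=k + 3, B=k + 5, C=k**2 + 7*k - 3.
Solve (k + 3)·f(k+1) − (k + 4)·f(k) = k**2 + 7*k - 3.
Degrees (1,1,2) ⇒ d ≤ 2.
Solve for f: f(k) = k*(k - 2) (degree 2 ≤ 2).
Certificate R = B(k−1)f/C = k*(k - 2)*(k + 4)/(k**2 + 7*k - 3) gives s_k = k*(2 - k)/(k + 3).
Verify: (-k**2 - 7*k + 3)/(k**2 + 7*k + 12) matches t_k.
Sum = s_(10) − s_(2); s_(10) = -80/13, s_(2) = 0 ⇒ -80/13.

Σ = -80/13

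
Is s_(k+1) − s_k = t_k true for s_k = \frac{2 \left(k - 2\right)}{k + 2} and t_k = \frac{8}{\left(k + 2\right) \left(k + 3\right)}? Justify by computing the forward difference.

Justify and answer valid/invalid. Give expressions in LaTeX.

valid; difference matches t_k

s_(k+1) = 2*(k - 1)/(k + 3)
s_(k+1) − s_k = 8/(k**2 + 5*k + 6)
(s_(k+1) − s_k) − t_k = 0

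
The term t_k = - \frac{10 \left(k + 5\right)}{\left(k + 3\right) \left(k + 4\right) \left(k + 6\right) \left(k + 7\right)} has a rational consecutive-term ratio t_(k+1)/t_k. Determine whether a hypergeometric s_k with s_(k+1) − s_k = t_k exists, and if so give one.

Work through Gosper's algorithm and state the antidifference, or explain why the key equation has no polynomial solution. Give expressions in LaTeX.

The ratio is (k + 3)*(k + 6)**2/((k + 5)**2*(k + 8)).
Factor: A=k + 3; B=k + 8; C=k**2 + 10*k + 25.
Set up (k + 3)·f(k+1) − (k + 7)·f(k) − (k**2 + 10*k + 25) = 0.
From deg A=1, deg B=1, deg C=2: d=4.
Solving with deg f ≤ 4: f(k) = k*(k + 4)*(k + 5)*(k + 9)/36.
R(k) = B(k−1)·f(k)/C(k) = k*(k + 4)*(k + 7)*(k + 9)/(36*(k + 5)); s_k = R·t_k = 5*k*(-k - 9)/(18*(k**2 + 9*k + 18)).
Check: Δs_k = 10*(-k - 5)/(k**4 + 20*k**3 + 145*k**2 + 450*k + 504). ✓

s_k = \frac{5 k \left(- k - 9\right)}{18 \left(k^{2} + 9 k + 18\right)}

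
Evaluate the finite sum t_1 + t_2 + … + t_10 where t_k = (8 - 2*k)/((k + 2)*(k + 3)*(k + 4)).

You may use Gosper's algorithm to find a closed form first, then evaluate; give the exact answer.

Step 1: r(k) = (k - 3)*(k + 2)/((k - 4)*(k + 5)).
Gosper form: A/B · C(k+1)/C(k) with A=k + 2, B=k + 5, C=k - 4.
Need (k + 2)·f(k+1) − (k + 4)·f(k) = k - 4.
Bound: deg f ≤ 2.
Match coefficients ⇒ f(k) = -k*(k + 11)/6.
Certificate R = B(k−1)f/C = -k*(k + 4)*(k + 11)/(6*(k - 4)) gives s_k = k*(k + 11)/(3*(k + 2)*(k + 3)).
Δs = 2*(4 - k)/(k**3 + 9*k**2 + 26*k + 24), as required.
Evaluate s at k=11 and k=1: 121/273 and 1/3; difference 10/91.

Σ = 10/91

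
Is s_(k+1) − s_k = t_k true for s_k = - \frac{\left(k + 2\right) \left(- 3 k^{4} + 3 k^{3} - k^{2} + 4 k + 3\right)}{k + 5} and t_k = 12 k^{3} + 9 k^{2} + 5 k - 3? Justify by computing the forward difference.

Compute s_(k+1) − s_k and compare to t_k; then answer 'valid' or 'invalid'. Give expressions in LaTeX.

s_(k+1) = (3*k**5 + 18*k**4 + 37*k**3 + 31*k**2 - 3*k - 18)/(k + 6)
s_(k+1) − s_k = (12*k**5 + 114*k**4 + 248*k**3 + 175*k**2 + 39*k - 54)/(k**2 + 11*k + 30)
(s_(k+1) − s_k) − t_k = 3*(-9*k**4 - 72*k**3 - 49*k**2 - 26*k + 12)/(k**2 + 11*k + 30)

Invalid: residual \frac{3 \left(- 9 k^{4} - 72 k^{3} - 49 k^{2} - 26 k + 12\right)}{k^{2} + 11 k + 30} ≠ 0.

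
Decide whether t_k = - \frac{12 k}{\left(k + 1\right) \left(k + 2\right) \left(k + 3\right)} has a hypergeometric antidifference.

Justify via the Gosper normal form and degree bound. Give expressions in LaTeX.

Yes. s_k = \frac{3 k \left(1 - k\right)}{\left(k + 1\right) \left(k + 2\right)}.

t_(k+1)/t_k = (k + 1)**2/(k*(k + 4)).
A = k + 1, B = k + 4, C = k.
Key eq: (k + 1)·f(k+1) = (k + 3)·f(k) + (k).
deg f ≤ 2 (via 1,1,1).
Match coefficients ⇒ f(k) = k*(k - 1)/4.
Certificate R = B(k−1)f/C = (k - 1)*(k + 3)/4 gives s_k = 3*k*(1 - k)/((k + 1)*(k + 2)).
Δs = -12*k/(k**3 + 6*k**2 + 11*k + 6), as required.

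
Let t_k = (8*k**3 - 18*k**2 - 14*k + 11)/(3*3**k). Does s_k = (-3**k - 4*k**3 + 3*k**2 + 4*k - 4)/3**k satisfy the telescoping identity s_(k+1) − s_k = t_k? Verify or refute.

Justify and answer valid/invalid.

s_(k+1) = (-3*3**k + 4*k - 4*(k + 1)**3 + 3*(k + 1)**2)/(3*3**k)
s_(k+1) − s_k = (8*k**3 - 18*k**2 - 14*k + 11)/(3*3**k)
(s_(k+1) − s_k) − t_k = 0

valid; difference matches t_k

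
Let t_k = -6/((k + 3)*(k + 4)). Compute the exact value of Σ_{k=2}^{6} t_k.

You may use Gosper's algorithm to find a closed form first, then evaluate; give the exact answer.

Σ = -3/5

r(k) = (k + 3)/(k + 5) after simplifying.
Take A(k)=k + 3, B(k)=k + 5, C(k)=1.
Need (k + 3)·f(k+1) − (k + 4)·f(k) = 1.
From deg A=1, deg B=1, deg C=0: d=1.
Solve for f: f(k) = k/3 (degree 1 ≤ 1).
R(k) = B(k−1)·f(k)/C(k) = k*(k + 4)/3; s_k = R·t_k = -2*k/(k + 3).
s_(k+1) − s_k = -6/(k**2 + 7*k + 12) = t_k.
Evaluate s at k=7 and k=2: -7/5 and -4/5; difference -3/5.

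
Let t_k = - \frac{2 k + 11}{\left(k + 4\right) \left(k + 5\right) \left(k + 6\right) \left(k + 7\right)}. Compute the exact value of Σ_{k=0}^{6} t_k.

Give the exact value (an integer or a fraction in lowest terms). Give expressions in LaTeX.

The ratio is (k + 4)*(2*k + 13)/((k + 8)*(2*k + 11)).
Normal form (A,B,C) = (k + 4, k + 8, k + 11/2).
Solve (k + 4)·f(k+1) − (k + 7)·f(k) = k + 11/2.
d = 3 from the (1,1,1) case.
Solve for f: f(k) = k*(k + 5)*(k + 10)/48 (degree 3 ≤ 3).
R(k) = B(k−1)·f(k)/C(k) = k*(k + 5)*(k + 7)*(k + 10)/(24*(2*k + 11)); s_k = R·t_k = k*(-k - 10)/(24*(k**2 + 10*k + 24)).
Check: Δs_k = (-2*k - 11)/(k**4 + 22*k**3 + 179*k**2 + 638*k + 840). ✓
Evaluate s at k=7 and k=0: -119/3432 and 0; difference -119/3432.

Σ = -119/3432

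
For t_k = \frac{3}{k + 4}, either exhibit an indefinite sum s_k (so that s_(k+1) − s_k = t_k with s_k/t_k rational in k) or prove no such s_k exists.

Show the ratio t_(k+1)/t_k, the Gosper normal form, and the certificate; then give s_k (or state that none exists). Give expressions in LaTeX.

no hypergeometric antidifference exists

Step 1: r(k) = (k + 4)/(k + 5).
Normal form (A,B,C) = (k + 4, k + 5, 1).
f must satisfy (k + 4)·f(k+1) − (k + 4)·f(k) = 1.
From deg A=1, deg B=1, deg C=0: d=0.
Put f(k) = c0: A·f(k+1) − B(k−1)·f(k) − C = -1; need -1 = 0 — inconsistent ⇒ no f, not summable.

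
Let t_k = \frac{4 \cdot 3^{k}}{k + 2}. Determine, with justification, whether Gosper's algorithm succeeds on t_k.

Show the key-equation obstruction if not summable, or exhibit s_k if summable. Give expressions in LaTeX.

No; the degree bound rules out any f.

Ratio r(k) = 3*(k + 2)/(k + 3).
Gosper form: A/B · C(k+1)/C(k) with A=3*k + 6, B=k + 3, C=1.
Set up (3*k + 6)·f(k+1) − (k + 2)·f(k) − (1) = 0.
Bound: deg f ≤ -1.
Negative degree bound (-1): no f exists, t_k not Gosper-summable.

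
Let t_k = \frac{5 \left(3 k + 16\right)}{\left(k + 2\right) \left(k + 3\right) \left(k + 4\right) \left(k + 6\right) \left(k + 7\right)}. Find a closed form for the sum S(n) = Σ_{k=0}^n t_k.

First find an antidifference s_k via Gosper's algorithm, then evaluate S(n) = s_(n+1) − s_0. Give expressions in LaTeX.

S(n) = \frac{5 \left(n^{3} + 14 n^{2} + 61 n + 48\right)}{36 \left(n^{3} + 14 n^{2} + 61 n + 84\right)}

t_(k+1)/t_k = (k + 2)*(k + 6)*(3*k + 19)/((k + 5)*(k + 8)*(3*k + 16)).
So A=k + 2 and B=k + 8, with C=k**2 + 31*k/3 + 80/3.
Need (k + 2)·f(k+1) − (k + 7)·f(k) = k**2 + 31*k/3 + 80/3.
Bound: deg f ≤ 5.
Match coefficients ⇒ f(k) = k*(k + 4)*(k + 5)*(k**2 + 11*k + 36)/108.
R(k) = B(k−1)·f(k)/C(k) = k*(k + 4)*(k + 7)*(k**2 + 11*k + 36)/(36*(3*k + 16)); s_k = R·t_k = 5*k*(k**2 + 11*k + 36)/(36*(k**3 + 11*k**2 + 36*k + 36)).
Check: Δs_k = 5*(3*k + 16)/(k**5 + 22*k**4 + 185*k**3 + 740*k**2 + 1404*k + 1008). ✓
s_(n+1) = 5*(n**3 + 14*n**2 + 61*n + 48)/(36*(n**3 + 14*n**2 + 61*n + 84)) and s_(0) = 0, so S(n) = 5*(n**3 + 14*n**2 + 61*n + 48)/(36*(n**3 + 14*n**2 + 61*n + 84)).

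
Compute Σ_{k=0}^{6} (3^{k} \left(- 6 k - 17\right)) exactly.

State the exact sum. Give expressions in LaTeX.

Σ = -54671

Compute t_(k+1)/t_k: get 3*(6*k + 23)/(6*k + 17).
Take A(k)=3, B(k)=1, C(k)=k + 17/6.
Key eq: (3)·f(k+1) = (1)·f(k) + (k + 17/6).
d = 1 from the (0,0,1) case.
Solving with deg f ≤ 1: f(k) = (3*k + 4)/6.
R(k) = B(k−1)·f(k)/C(k) = (3*k + 4)/(6*k + 17); s_k = R·t_k = 3**k*(-3*k - 4).
Verify: 3**k*(-6*k - 17) matches t_k.
Telescoping: Σ = s_(7) − s_(0) = -54675 − (-4) = -54671.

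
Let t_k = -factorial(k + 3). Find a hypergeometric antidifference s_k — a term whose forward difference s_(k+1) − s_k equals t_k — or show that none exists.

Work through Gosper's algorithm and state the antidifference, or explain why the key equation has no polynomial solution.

r(k) = k + 4 after simplifying.
So A=k + 4 and B=1, with C=1.
Key eq: (k + 4)·f(k+1) = (1)·f(k) + (1).
deg f ≤ -1 (via 1,0,0).
d = -1 < 0 ⇒ no nonzero polynomial f; not summable.

no hypergeometric antidifference exists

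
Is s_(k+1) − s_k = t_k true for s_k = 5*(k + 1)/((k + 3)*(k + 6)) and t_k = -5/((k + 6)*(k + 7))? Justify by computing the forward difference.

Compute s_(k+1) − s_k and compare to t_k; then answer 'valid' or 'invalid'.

Invalid: residual 20*(k + 5)/(k**4 + 20*k**3 + 145*k**2 + 450*k + 504) ≠ 0.

s_(k+1) = 5*(k + 2)/((k + 4)*(k + 7))
s_(k+1) − s_k = 5*(-k**2 - 3*k + 8)/(k**4 + 20*k**3 + 145*k**2 + 450*k + 504)
(s_(k+1) − s_k) − t_k = 20*(k + 5)/(k**4 + 20*k**3 + 145*k**2 + 450*k + 504)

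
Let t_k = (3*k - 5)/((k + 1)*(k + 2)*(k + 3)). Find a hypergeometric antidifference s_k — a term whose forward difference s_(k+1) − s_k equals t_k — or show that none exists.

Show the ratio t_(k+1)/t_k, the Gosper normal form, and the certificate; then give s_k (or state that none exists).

Step 1: r(k) = (k + 1)*(3*k - 2)/((k + 4)*(3*k - 5)).
Take A(k)=k + 1, B(k)=k + 4, C(k)=k - 5/3.
f must satisfy (k + 1)·f(k+1) − (k + 3)·f(k) = k - 5/3.
From deg A=1, deg B=1, deg C=1: d=2.
Coefficient equations give f(k) = -k*(k + 9)/6.
R(k) = B(k−1)·f(k)/C(k) = -k*(k + 3)*(k + 9)/(2*(3*k - 5)); s_k = R·t_k = k*(-k - 9)/(2*(k + 1)*(k + 2)).
Δs = (3*k - 5)/(k**3 + 6*k**2 + 11*k + 6), as required.

s_k = k*(-k - 9)/(2*(k + 1)*(k + 2))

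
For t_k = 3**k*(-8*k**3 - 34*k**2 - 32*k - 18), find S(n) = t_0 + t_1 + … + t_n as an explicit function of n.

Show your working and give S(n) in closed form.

S(n) = -12*3**n*n**3 - 33*3**n*n**2 - 33*3**n*n - 21*3**n + 3

Ratio r(k) = 3*(4*k**3 + 29*k**2 + 62*k + 46)/(4*k**3 + 17*k**2 + 16*k + 9).
Gosper form: A/B · C(k+1)/C(k) with A=3, B=1, C=k**3 + 17*k**2/4 + 4*k + 9/4.
Key eq: (3)·f(k+1) = (1)·f(k) + (k**3 + 17*k**2/4 + 4*k + 9/4).
deg f ≤ 3 (via 0,0,3).
A polynomial solution: f(k) = (4*k + 3)*(k**2 - k + 1)/8.
Then R = B(k−1)f/C = (4*k + 3)*(k**2 - k + 1)/(2*(4*k**3 + 17*k**2 + 16*k + 9)), so s_k = R(k)·t_k = 3**k*(-4*k**3 + k**2 - k - 3).
Check: Δs_k = 3**k*(-8*k**3 - 34*k**2 - 32*k - 18). ✓
Evaluate: s_(n+1) = 3**(n + 1)*(-4*n**3 - 11*n**2 - 11*n - 7); subtract s_(0) = -3 ⇒ S(n) = -12*3**n*n**3 - 33*3**n*n**2 - 33*3**n*n - 21*3**n + 3.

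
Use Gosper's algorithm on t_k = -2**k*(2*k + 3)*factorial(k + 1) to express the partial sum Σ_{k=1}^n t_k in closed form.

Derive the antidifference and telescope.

S(n) = -2*2**n*factorial(n + 2) + 4

Compute t_(k+1)/t_k: get 2*(k + 2)*(2*k + 5)/(2*k + 3).
Take A(k)=2*k + 4, B(k)=1, C(k)=k + 3/2.
f must satisfy (2*k + 4)·f(k+1) − (1)·f(k) = k + 3/2.
Bound: deg f ≤ 0.
Coefficient equations give f(k) = 1/2.
Then R = B(k−1)f/C = 1/(2*k + 3), so s_k = R(k)·t_k = -2**k*factorial(k + 1).
s_(k+1) − s_k = -2**k*(2*k + 3)*factorial(k + 1) = t_k.
Σ_(k=1)^n t_k = s_(n+1) − s_(1) = (-2**(n + 1)*factorial(n + 2)) − (-4), i.e. -2*2**n*factorial(n + 2) + 4.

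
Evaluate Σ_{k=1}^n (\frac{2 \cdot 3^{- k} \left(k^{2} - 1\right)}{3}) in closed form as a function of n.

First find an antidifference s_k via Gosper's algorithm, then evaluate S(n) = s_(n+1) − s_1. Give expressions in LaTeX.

Compute t_(k+1)/t_k: get k*(k + 2)/(3*(k**2 - 1)).
So A=1/3 and B=1, with C=k**2 - 1.
Key eq: (1/3)·f(k+1) = (1)·f(k) + (k**2 - 1).
Degrees (0,0,2) ⇒ d ≤ 2.
Solve for f: f(k) = -3*k*(k + 1)/2 (degree 2 ≤ 2).
So s_k = (B(k−1)f/C)·t_k = (-3*k/(2*(k - 1)))·t_k = k*(-k - 1)/3**k.
Verify: 2*(k**2 - 1)/(3*3**k) matches t_k.
Evaluate: s_(n+1) = 3**(-n - 1)*(-n**2 - 3*n - 2); subtract s_(1) = -2/3 ⇒ S(n) = 3**(-n - 1)*(2*3**n - n**2 - 3*n - 2).

S(n) = 3^{- n - 1} \left(2 \cdot 3^{n} - n^{2} - 3 n - 2\right)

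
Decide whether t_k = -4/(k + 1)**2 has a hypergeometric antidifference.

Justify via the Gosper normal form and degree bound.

t_(k+1)/t_k = (k + 1)**2/(k + 2)**2.
Factor: A=k**2 + 2*k + 1; B=k**2 + 4*k + 4; C=1.
Set up (k**2 + 2*k + 1)·f(k+1) − (k**2 + 2*k + 1)·f(k) − (1) = 0.
deg f ≤ 0 (via 2,2,0).
Generic f = c0 gives residual -1; -1 = 0 cannot hold, so t_k is not Gosper-summable.

No; the coefficient equations for f are inconsistent.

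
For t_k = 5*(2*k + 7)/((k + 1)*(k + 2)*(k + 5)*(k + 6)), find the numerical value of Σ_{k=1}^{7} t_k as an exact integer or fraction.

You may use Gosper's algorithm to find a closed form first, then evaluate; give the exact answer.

The ratio is (k + 1)*(k + 5)*(2*k + 9)/((k + 3)*(k + 7)*(2*k + 7)).
Normal form (A,B,C) = (k + 1, k + 7, k**3 + 21*k**2/2 + 73*k/2 + 42).
Key eq: (k + 1)·f(k+1) = (k + 6)·f(k) + (k**3 + 21*k**2/2 + 73*k/2 + 42).
Bound: deg f ≤ 5.
Solving with deg f ≤ 5: f(k) = k*(k + 2)*(k + 3)*(k + 4)*(k + 6)/10.
Get s_k = R·t_k = k*(k + 6)/(k**2 + 6*k + 5) with R(k) = B(k−1)f(k)/C(k) = k*(k + 2)*(k + 6)**2/(5*(2*k + 7)).
Verify: 5*(2*k + 7)/(k**4 + 14*k**3 + 65*k**2 + 112*k + 60) matches t_k.
Evaluate s at k=8 and k=1: 112/117 and 7/12; difference 175/468.

Σ = 175/468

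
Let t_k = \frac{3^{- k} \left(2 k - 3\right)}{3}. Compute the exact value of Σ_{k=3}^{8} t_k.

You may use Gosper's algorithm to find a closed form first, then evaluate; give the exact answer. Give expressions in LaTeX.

Σ = 1450/19683

The ratio is (2*k - 1)/(3*(2*k - 3)).
Normal form (A,B,C) = (1/3, 1, k - 3/2).
Key eq: (1/3)·f(k+1) = (1)·f(k) + (k - 3/2).
From deg A=0, deg B=0, deg C=1: d=1.
Solving with deg f ≤ 1: f(k) = -3*(k - 1)/2.
Certificate R = B(k−1)f/C = -3*(k - 1)/(2*k - 3) gives s_k = (1 - k)/3**k.
Δs = (2*k - 3)/(3*3**k), as required.
Sum = s_(9) − s_(3); s_(9) = -8/19683, s_(3) = -2/27 ⇒ 1450/19683.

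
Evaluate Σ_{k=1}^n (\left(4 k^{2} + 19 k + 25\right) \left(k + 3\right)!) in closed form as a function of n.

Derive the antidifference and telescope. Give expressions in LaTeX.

S(n) = 4 n \left(n + 4\right)! + 7 \left(n + 4\right)! - 168

Compute t_(k+1)/t_k: get (k + 4)*(19*k + 4*(k + 1)**2 + 44)/(4*k**2 + 19*k + 25).
Normal form (A,B,C) = (k + 4, 1, k**2 + 19*k/4 + 25/4).
f must satisfy (k + 4)·f(k+1) − (1)·f(k) = k**2 + 19*k/4 + 25/4.
Bound: deg f ≤ 1.
Coefficient equations give f(k) = (4*k + 3)/4.
Then R = B(k−1)f/C = (4*k + 3)/(4*k**2 + 19*k + 25), so s_k = R(k)·t_k = (4*k + 3)*factorial(k + 3).
Δs = (4*k**2 + 19*k + 25)*factorial(k + 3), as required.
s_(n+1) = (4*n + 7)*factorial(n + 4) and s_(1) = 168, so S(n) = 4*n*factorial(n + 4) + 7*factorial(n + 4) - 168.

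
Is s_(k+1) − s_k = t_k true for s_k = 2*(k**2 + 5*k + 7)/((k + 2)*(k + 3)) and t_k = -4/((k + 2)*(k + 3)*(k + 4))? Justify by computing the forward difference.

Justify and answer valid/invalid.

valid (s_(k+1) − s_k reduces to t_k)

s_(k+1) = 2*(5*k + (k + 1)**2 + 12)/((k + 3)*(k + 4))
s_(k+1) − s_k = -4/(k**3 + 9*k**2 + 26*k + 24)
(s_(k+1) − s_k) − t_k = 0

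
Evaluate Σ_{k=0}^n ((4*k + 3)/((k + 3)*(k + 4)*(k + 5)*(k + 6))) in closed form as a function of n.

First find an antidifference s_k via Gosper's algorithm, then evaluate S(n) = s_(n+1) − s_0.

S(n) = (n**3 + 15*n**2 + 34*n + 20)/(20*(n**3 + 15*n**2 + 74*n + 120))

Step 1: r(k) = (k + 3)*(4*k + 7)/((k + 7)*(4*k + 3)).
Gosper form: A/B · C(k+1)/C(k) with A=k + 3, B=k + 7, C=k + 3/4.
Set up (k + 3)·f(k+1) − (k + 6)·f(k) − (k + 3/4) = 0.
deg f ≤ 3 (via 1,1,1).
Solving with deg f ≤ 3: f(k) = k*(k**2 + 12*k + 7)/80.
Get s_k = R·t_k = k*(k**2 + 12*k + 7)/(20*(k + 3)*(k + 4)*(k + 5)) with R(k) = B(k−1)f(k)/C(k) = k*(k + 6)*(k**2 + 12*k + 7)/(20*(4*k + 3)).
Check: Δs_k = (4*k + 3)/(k**4 + 18*k**3 + 119*k**2 + 342*k + 360). ✓
Σ_(k=0)^n t_k = s_(n+1) − s_(0) = ((n**3 + 15*n**2 + 34*n + 20)/(20*(n**3 + 15*n**2 + 74*n + 120))) − (0), i.e. (n**3 + 15*n**2 + 34*n + 20)/(20*(n**3 + 15*n**2 + 74*n + 120)).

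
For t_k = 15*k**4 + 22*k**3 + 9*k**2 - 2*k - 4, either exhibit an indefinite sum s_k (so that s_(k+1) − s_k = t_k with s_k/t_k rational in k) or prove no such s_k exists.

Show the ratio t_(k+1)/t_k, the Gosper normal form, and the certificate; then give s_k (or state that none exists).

r(k) = (15*k**4 + 82*k**3 + 165*k**2 + 142*k + 40)/(15*k**4 + 22*k**3 + 9*k**2 - 2*k - 4) after simplifying.
Gosper form: A/B · C(k+1)/C(k) with A=1, B=1, C=k**4 + 22*k**3/15 + 3*k**2/5 - 2*k/15 - 4/15.
Solve (1)·f(k+1) − (1)·f(k) = k**4 + 22*k**3/15 + 3*k**2/5 - 2*k/15 - 4/15.
deg f ≤ 5 (via 0,0,4).
Solve for f: f(k) = k*(k + 1)*(3*k**3 - 5*k**2 + 2*k - 2)/15 (degree 5 ≤ 5).
So s_k = (B(k−1)f/C)·t_k = (k*(3*k**3 - 5*k**2 + 2*k - 2)/(15*k**3 + 7*k**2 + 2*k - 4))·t_k = k*(3*k**4 - 2*k**3 - 3*k**2 - 2).
s_(k+1) − s_k = 15*k**4 + 22*k**3 + 9*k**2 - 2*k - 4 = t_k.

s_k = k*(3*k**4 - 2*k**3 - 3*k**2 - 2)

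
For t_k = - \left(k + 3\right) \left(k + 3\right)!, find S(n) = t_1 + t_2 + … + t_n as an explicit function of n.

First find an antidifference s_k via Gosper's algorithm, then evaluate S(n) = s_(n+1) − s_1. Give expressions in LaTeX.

t_(k+1)/t_k = (k + 4)**2/(k + 3).
Factor: A=k + 4; B=1; C=k + 3.
Key eq: (k + 4)·f(k+1) = (1)·f(k) + (k + 3).
From deg A=1, deg B=0, deg C=1: d=0.
Coefficient equations give f(k) = 1.
Certificate R = B(k−1)f/C = 1/(k + 3) gives s_k = -factorial(k + 3).
Verify: -(k + 3)*factorial(k + 3) matches t_k.
s_(n+1) = -factorial(n + 4) and s_(1) = -24, so S(n) = 24 - factorial(n + 4).

S(n) = 24 - \left(n + 4\right)!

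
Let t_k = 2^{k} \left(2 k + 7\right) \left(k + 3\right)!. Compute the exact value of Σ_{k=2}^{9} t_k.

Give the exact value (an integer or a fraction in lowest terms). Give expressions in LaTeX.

Σ = 6376469298720

The ratio is 2*(k + 4)*(2*k + 9)/(2*k + 7).
So A=2*k + 8 and B=1, with C=k + 7/2.
Key eq: (2*k + 8)·f(k+1) = (1)·f(k) + (k + 7/2).
From deg A=1, deg B=0, deg C=1: d=0.
Solving with deg f ≤ 0: f(k) = 1/2.
Certificate R = B(k−1)f/C = 1/(2*k + 7) gives s_k = 2**k*factorial(k + 3).
Check: Δs_k = 2**k*(2*k + 7)*factorial(k + 3). ✓
Evaluate s at k=10 and k=2: 6376469299200 and 480; difference 6376469298720.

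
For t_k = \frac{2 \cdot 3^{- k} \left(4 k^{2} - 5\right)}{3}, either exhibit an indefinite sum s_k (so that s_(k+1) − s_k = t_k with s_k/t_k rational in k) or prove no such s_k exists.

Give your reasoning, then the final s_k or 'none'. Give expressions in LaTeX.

s_k = 3^{- k} \left(- 4 k^{2} - 4 k + 1\right)

Ratio r(k) = (4*(k + 1)**2 - 5)/(3*(4*k**2 - 5)).
Normal form (A,B,C) = (1/3, 1, k**2 - 5/4).
Key eq: (1/3)·f(k+1) = (1)·f(k) + (k**2 - 5/4).
deg f ≤ 2 (via 0,0,2).
Solving with deg f ≤ 2: f(k) = -3*(4*k**2 + 4*k - 1)/8.
Get s_k = R·t_k = (-4*k**2 - 4*k + 1)/3**k with R(k) = B(k−1)f(k)/C(k) = -3*(4*k**2 + 4*k - 1)/(2*(4*k**2 - 5)).
Check: Δs_k = 2*(4*k**2 - 5)/(3*3**k). ✓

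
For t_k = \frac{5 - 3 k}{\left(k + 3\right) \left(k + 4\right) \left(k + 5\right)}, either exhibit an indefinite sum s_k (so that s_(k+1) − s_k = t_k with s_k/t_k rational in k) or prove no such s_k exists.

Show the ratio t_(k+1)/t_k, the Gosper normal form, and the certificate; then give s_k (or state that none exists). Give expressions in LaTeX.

s_k = \frac{k \left(11 - k\right)}{6 \left(k + 3\right) \left(k + 4\right)}

Step 1: r(k) = (k + 3)*(3*k - 2)/((k + 6)*(3*k - 5)).
Gosper form: A/B · C(k+1)/C(k) with A=k + 3, B=k + 6, C=k - 5/3.
Solve (k + 3)·f(k+1) − (k + 5)·f(k) = k - 5/3.
Degrees (1,1,1) ⇒ d ≤ 2.
Solving with deg f ≤ 2: f(k) = k*(k - 11)/18.
R(k) = B(k−1)·f(k)/C(k) = k*(k - 11)*(k + 5)/(6*(3*k - 5)); s_k = R·t_k = k*(11 - k)/(6*(k + 3)*(k + 4)).
Check: Δs_k = (5 - 3*k)/(k**3 + 12*k**2 + 47*k + 60). ✓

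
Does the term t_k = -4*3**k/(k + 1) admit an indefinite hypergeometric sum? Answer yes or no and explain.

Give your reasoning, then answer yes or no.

No — negative degree bound, so no certificate f.

t_(k+1)/t_k = 3*(k + 1)/(k + 2).
Gosper form: A/B · C(k+1)/C(k) with A=3*k + 3, B=k + 2, C=1.
Set up (3*k + 3)·f(k+1) − (k + 1)·f(k) − (1) = 0.
Degrees (1,1,0) ⇒ d ≤ -1.
Bound -1 < 0, so the key equation has no polynomial solution.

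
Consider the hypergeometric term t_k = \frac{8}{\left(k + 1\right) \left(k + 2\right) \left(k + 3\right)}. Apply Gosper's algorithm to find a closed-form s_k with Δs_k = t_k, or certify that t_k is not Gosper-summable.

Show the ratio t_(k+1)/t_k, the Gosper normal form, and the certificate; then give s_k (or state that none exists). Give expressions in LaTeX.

s_k = \frac{2 k \left(k + 3\right)}{\left(k + 1\right) \left(k + 2\right)}

The ratio is (k + 1)/(k + 4).
Take A(k)=k + 1, B(k)=k + 4, C(k)=1.
Key eq: (k + 1)·f(k+1) = (k + 3)·f(k) + (1).
deg f ≤ 2 (via 1,1,0).
Solving with deg f ≤ 2: f(k) = k*(k + 3)/4.
So s_k = (B(k−1)f/C)·t_k = (k*(k + 3)**2/4)·t_k = 2*k*(k + 3)/((k + 1)*(k + 2)).
Verify: 8/(k**3 + 6*k**2 + 11*k + 6) matches t_k.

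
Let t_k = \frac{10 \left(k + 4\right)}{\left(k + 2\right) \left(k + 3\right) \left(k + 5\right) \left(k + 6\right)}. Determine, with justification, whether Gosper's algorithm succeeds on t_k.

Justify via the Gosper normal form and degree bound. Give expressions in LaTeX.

Yes. s_k = \frac{k \left(k + 7\right)}{2 \left(k^{2} + 7 k + 10\right)}.

Ratio r(k) = (k + 2)*(k + 5)**2/((k + 4)**2*(k + 7)).
A = k + 2, B = k + 7, C = k**2 + 8*k + 16.
Key eq: (k + 2)·f(k+1) = (k + 6)·f(k) + (k**2 + 8*k + 16).
deg f ≤ 4 (via 1,1,2).
A polynomial solution: f(k) = k*(k + 3)*(k + 4)*(k + 7)/20.
So s_k = (B(k−1)f/C)·t_k = (k*(k + 3)*(k + 6)*(k + 7)/(20*(k + 4)))·t_k = k*(k + 7)/(2*(k**2 + 7*k + 10)).
Δs = 10*(k + 4)/(k**4 + 16*k**3 + 91*k**2 + 216*k + 180), as required.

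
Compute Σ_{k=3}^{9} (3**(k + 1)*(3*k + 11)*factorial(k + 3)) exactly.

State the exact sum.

Σ = 1103098053599280

The ratio is 3*(k + 4)*(3*k + 14)/(3*k + 11).
Gosper form: A/B · C(k+1)/C(k) with A=3*k + 12, B=1, C=k + 11/3.
Solve (3*k + 12)·f(k+1) − (1)·f(k) = k + 11/3.
Degrees (1,0,1) ⇒ d ≤ 0.
Match coefficients ⇒ f(k) = 1/3.
Then R = B(k−1)f/C = 1/(3*k + 11), so s_k = R(k)·t_k = 3**(k + 1)*factorial(k + 3).
s_(k+1) − s_k = 3**(k + 1)*(3*k + 11)*factorial(k + 3) = t_k.
Sum = s_(10) − s_(3); s_(10) = 1103098053657600, s_(3) = 58320 ⇒ 1103098053599280.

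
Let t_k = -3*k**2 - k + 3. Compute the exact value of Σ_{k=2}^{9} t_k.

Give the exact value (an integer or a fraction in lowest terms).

Σ = -872

Compute t_(k+1)/t_k: get (k + 3*(k + 1)**2 - 2)/(3*k**2 + k - 3).
A = 1, B = 1, C = k**2 + k/3 - 1.
f must satisfy (1)·f(k+1) − (1)·f(k) = k**2 + k/3 - 1.
Bound: deg f ≤ 3.
Solving with deg f ≤ 3: f(k) = k*(k**2 - k - 3)/3.
Certificate R = B(k−1)f/C = k*(k**2 - k - 3)/(3*k**2 + k - 3) gives s_k = k*(-k**2 + k + 3).
Δs = -3*k**2 - k + 3, as required.
Sum = s_(10) − s_(2); s_(10) = -870, s_(2) = 2 ⇒ -872.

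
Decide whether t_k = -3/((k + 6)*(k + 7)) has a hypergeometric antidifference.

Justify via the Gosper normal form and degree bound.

The ratio is (k + 6)/(k + 8).
Gosper form: A/B · C(k+1)/C(k) with A=k + 6, B=k + 8, C=1.
Key eq: (k + 6)·f(k+1) = (k + 7)·f(k) + (1).
Bound: deg f ≤ 1.
Solving with deg f ≤ 1: f(k) = k/6.
So s_k = (B(k−1)f/C)·t_k = (k*(k + 7)/6)·t_k = -k/(2*k + 12).
Check: Δs_k = -3/(k**2 + 13*k + 42). ✓

Yes. s_k = -k/(2*k + 12).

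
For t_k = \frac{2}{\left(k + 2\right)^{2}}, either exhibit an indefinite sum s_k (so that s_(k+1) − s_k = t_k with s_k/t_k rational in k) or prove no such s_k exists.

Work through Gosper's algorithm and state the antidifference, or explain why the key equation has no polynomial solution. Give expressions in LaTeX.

none (Gosper's algorithm certifies no s_k)

The ratio is (k + 2)**2/(k + 3)**2.
Gosper form: A/B · C(k+1)/C(k) with A=k**2 + 4*k + 4, B=k**2 + 6*k + 9, C=1.
Set up (k**2 + 4*k + 4)·f(k+1) − (k**2 + 4*k + 4)·f(k) − (1) = 0.
Degrees (2,2,0) ⇒ d ≤ 0.
Put f(k) = c0: A·f(k+1) − B(k−1)·f(k) − C = -1; need -1 = 0 — inconsistent ⇒ no f, not summable.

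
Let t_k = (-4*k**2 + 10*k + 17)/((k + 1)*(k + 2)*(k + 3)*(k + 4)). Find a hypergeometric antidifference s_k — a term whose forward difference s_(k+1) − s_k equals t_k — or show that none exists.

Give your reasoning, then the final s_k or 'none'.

s_k = k*(2*k**2 + 24*k + 25)/(3*(k + 1)*(k + 2)*(k + 3))

Step 1: r(k) = (k + 1)*(10*k - 4*(k + 1)**2 + 27)/((k + 5)*(-4*k**2 + 10*k + 17)).
Normal form (A,B,C) = (k + 1, k + 5, k**2 - 5*k/2 - 17/4).
Need (k + 1)·f(k+1) − (k + 4)·f(k) = k**2 - 5*k/2 - 17/4.
From deg A=1, deg B=1, deg C=2: d=3.
A polynomial solution: f(k) = -k*(2*k**2 + 24*k + 25)/12.
Then R = B(k−1)f/C = -k*(k + 4)*(2*k**2 + 24*k + 25)/(3*(4*k**2 - 10*k - 17)), so s_k = R(k)·t_k = k*(2*k**2 + 24*k + 25)/(3*(k + 1)*(k + 2)*(k + 3)).
Δs = (-4*k**2 + 10*k + 17)/(k**4 + 10*k**3 + 35*k**2 + 50*k + 24), as required.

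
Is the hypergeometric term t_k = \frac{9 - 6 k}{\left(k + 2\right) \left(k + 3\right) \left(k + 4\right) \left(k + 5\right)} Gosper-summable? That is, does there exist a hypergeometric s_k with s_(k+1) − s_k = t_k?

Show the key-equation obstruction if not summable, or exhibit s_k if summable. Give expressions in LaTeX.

Ratio r(k) = (k + 2)*(2*k - 1)/((k + 6)*(2*k - 3)).
Factor: A=k + 2; B=k + 6; C=k - 3/2.
Key eq: (k + 2)·f(k+1) = (k + 5)·f(k) + (k - 3/2).
Bound: deg f ≤ 3.
Coefficient equations give f(k) = -k*(k**2 + 9*k + 98)/144.
R(k) = B(k−1)·f(k)/C(k) = -k*(k + 5)*(k**2 + 9*k + 98)/(72*(2*k - 3)); s_k = R·t_k = k*(k**2 + 9*k + 98)/(24*(k + 2)*(k + 3)*(k + 4)).
Δs = 3*(3 - 2*k)/(k**4 + 14*k**3 + 71*k**2 + 154*k + 120), as required.

Yes. s_k = \frac{k \left(k^{2} + 9 k + 98\right)}{24 \left(k + 2\right) \left(k + 3\right) \left(k + 4\right)}.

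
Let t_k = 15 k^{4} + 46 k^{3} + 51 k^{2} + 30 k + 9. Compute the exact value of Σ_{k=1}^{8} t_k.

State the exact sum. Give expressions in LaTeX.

t_(k+1)/t_k = (15*k**4 + 106*k**3 + 279*k**2 + 330*k + 151)/(15*k**4 + 46*k**3 + 51*k**2 + 30*k + 9).
Gosper form: A/B · C(k+1)/C(k) with A=1, B=1, C=k**4 + 46*k**3/15 + 17*k**2/5 + 2*k + 3/5.
Solve (1)·f(k+1) − (1)·f(k) = k**4 + 46*k**3/15 + 17*k**2/5 + 2*k + 3/5.
deg f ≤ 5 (via 0,0,4).
A polynomial solution: f(k) = k*(3*k**4 + 4*k**3 - k**2 + k + 2)/15.
Get s_k = R·t_k = k*(3*k**4 + 4*k**3 - k**2 + k + 2) with R(k) = B(k−1)f(k)/C(k) = k*(3*k**4 + 4*k**3 - k**2 + k + 2)/(15*k**4 + 46*k**3 + 51*k**2 + 30*k + 9).
Δs = 15*k**4 + 46*k**3 + 51*k**2 + 30*k + 9, as required.
Σ_(k=1)^(8) t_k = s_(9) − s_(1) = 202761 − (9) = 202752.

Σ = 202752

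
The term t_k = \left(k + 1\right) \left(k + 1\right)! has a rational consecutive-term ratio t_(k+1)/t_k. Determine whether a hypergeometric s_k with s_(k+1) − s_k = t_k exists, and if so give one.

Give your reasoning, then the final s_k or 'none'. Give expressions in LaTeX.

s_k = \left(k + 1\right)!

The ratio is (k + 2)**2/(k + 1).
Normal form (A,B,C) = (k + 2, 1, k + 1).
f must satisfy (k + 2)·f(k+1) − (1)·f(k) = k + 1.
Bound: deg f ≤ 0.
Solve for f: f(k) = 1 (degree 0 ≤ 0).
Get s_k = R·t_k = factorial(k + 1) with R(k) = B(k−1)f(k)/C(k) = 1/(k + 1).
Δs = (k + 1)*factorial(k + 1), as required.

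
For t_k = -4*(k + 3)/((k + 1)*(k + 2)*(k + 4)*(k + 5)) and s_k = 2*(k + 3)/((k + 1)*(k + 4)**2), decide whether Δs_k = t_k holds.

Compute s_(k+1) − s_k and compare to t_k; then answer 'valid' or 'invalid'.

Invalid: residual 2*(3*k**2 + 21*k + 34)/(k**6 + 21*k**5 + 177*k**4 + 759*k**3 + 1722*k**2 + 1920*k + 800) ≠ 0.

s_(k+1) = 2*(k + 4)/((k + 2)*(k + 5)**2)
s_(k+1) − s_k = 2*((k + 1)*(k + 4)**3 - (k + 2)*(k + 3)*(k + 5)**2)/((k + 1)*(k + 2)*(k + 4)**2*(k + 5)**2)
(s_(k+1) − s_k) − t_k = 2*(3*k**2 + 21*k + 34)/(k**6 + 21*k**5 + 177*k**4 + 759*k**3 + 1722*k**2 + 1920*k + 800)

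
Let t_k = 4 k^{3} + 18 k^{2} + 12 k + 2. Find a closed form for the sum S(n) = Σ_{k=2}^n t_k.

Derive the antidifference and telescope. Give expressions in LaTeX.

Step 1: r(k) = (2*k**3 + 15*k**2 + 30*k + 18)/(2*k**3 + 9*k**2 + 6*k + 1).
A = 1, B = 1, C = k**3 + 9*k**2/2 + 3*k + 1/2.
Key eq: (1)·f(k+1) = (1)·f(k) + (k**3 + 9*k**2/2 + 3*k + 1/2).
Degrees (0,0,3) ⇒ d ≤ 4.
A polynomial solution: f(k) = k*(k**3 + 4*k**2 - 2*k - 1)/4.
R(k) = B(k−1)·f(k)/C(k) = k*(k**3 + 4*k**2 - 2*k - 1)/(2*(2*k + 1)*(k**2 + 4*k + 1)); s_k = R·t_k = k*(k**3 + 4*k**2 - 2*k - 1).
Check: Δs_k = 4*k**3 + 18*k**2 + 12*k + 2. ✓
Σ_(k=2)^n t_k = s_(n+1) − s_(2) = (n**4 + 8*n**3 + 16*n**2 + 11*n + 2) − (38), i.e. n**4 + 8*n**3 + 16*n**2 + 11*n - 36.

S(n) = n^{4} + 8 n^{3} + 16 n^{2} + 11 n - 36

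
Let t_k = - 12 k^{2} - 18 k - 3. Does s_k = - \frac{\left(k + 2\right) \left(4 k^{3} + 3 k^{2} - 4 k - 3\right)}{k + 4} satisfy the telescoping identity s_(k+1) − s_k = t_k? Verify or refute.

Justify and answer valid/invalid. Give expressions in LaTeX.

s_(k+1) = k*(-4*k**3 - 27*k**2 - 59*k - 42)/(k + 5)
s_(k+1) − s_k = (-12*k**4 - 110*k**3 - 279*k**2 - 229*k - 30)/(k**2 + 9*k + 20)
(s_(k+1) − s_k) − t_k = 2*(8*k**3 + 63*k**2 + 79*k + 15)/(k**2 + 9*k + 20)

Invalid: residual \frac{2 \left(8 k^{3} + 63 k^{2} + 79 k + 15\right)}{k^{2} + 9 k + 20} ≠ 0.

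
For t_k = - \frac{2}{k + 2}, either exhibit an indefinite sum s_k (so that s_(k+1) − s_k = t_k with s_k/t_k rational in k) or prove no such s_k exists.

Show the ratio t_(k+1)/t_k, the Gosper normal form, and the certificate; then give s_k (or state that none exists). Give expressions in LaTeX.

The ratio is (k + 2)/(k + 3).
So A=k + 2 and B=k + 3, with C=1.
Set up (k + 2)·f(k+1) − (k + 2)·f(k) − (1) = 0.
From deg A=1, deg B=1, deg C=0: d=0.
f = c0 ⇒ A·f(k+1) − B(k−1)·f(k) − C = -1. The system {-1 = 0} is inconsistent; no antidifference.

none (Gosper's algorithm certifies no s_k)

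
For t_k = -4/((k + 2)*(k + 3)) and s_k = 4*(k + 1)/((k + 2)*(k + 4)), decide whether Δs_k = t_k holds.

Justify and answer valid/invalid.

Invalid: residual 12*(2*k + 7)/(k**4 + 14*k**3 + 71*k**2 + 154*k + 120) ≠ 0.

s_(k+1) = 4*(k + 2)/((k + 3)*(k + 5))
s_(k+1) − s_k = 4*(-k**2 - 3*k + 1)/(k**4 + 14*k**3 + 71*k**2 + 154*k + 120)
(s_(k+1) − s_k) − t_k = 12*(2*k + 7)/(k**4 + 14*k**3 + 71*k**2 + 154*k + 120)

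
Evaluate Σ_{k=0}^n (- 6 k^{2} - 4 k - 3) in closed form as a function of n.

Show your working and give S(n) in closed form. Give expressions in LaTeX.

S(n) = - 2 n^{3} - 5 n^{2} - 6 n - 3

r(k) = (6*k**2 + 16*k + 13)/(6*k**2 + 4*k + 3) after simplifying.
A = 1, B = 1, C = k**2 + 2*k/3 + 1/2.
Set up (1)·f(k+1) − (1)·f(k) − (k**2 + 2*k/3 + 1/2) = 0.
Bound: deg f ≤ 3.
Solve for f: f(k) = k*(2*k**2 - k + 2)/6 (degree 3 ≤ 3).
So s_k = (B(k−1)f/C)·t_k = (k*(2*k**2 - k + 2)/(6*k**2 + 4*k + 3))·t_k = k*(-2*k**2 + k - 2).
Δs = -6*k**2 - 4*k - 3, as required.
Evaluate: s_(n+1) = -2*n**3 - 5*n**2 - 6*n - 3; subtract s_(0) = 0 ⇒ S(n) = -2*n**3 - 5*n**2 - 6*n - 3.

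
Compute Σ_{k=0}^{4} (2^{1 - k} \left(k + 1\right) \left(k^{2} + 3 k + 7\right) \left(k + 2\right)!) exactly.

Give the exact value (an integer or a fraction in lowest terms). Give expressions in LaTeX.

Σ = 19522

t_(k+1)/t_k = (k + 2)*(k + 3)*(3*k + (k + 1)**2 + 10)/(2*(k + 1)*(k**2 + 3*k + 7)).
So A=k/2 + 3/2 and B=1, with C=k**3 + 4*k**2 + 10*k + 7.
Need (k/2 + 3/2)·f(k+1) − (1)·f(k) = k**3 + 4*k**2 + 10*k + 7.
Degrees (1,0,3) ⇒ d ≤ 2.
A polynomial solution: f(k) = 2*(k**2 + k + 1).
So s_k = (B(k−1)f/C)·t_k = (2*(k**2 + k + 1)/((k + 1)*(k**2 + 3*k + 7)))·t_k = 2**(2 - k)*(k**2 + k + 1)*factorial(k + 2).
Check: Δs_k = 2**(1 - k)*(k + 1)*(k**2 + 3*k + 7)*factorial(k + 2). ✓
Sum = s_(5) − s_(0); s_(5) = 19530, s_(0) = 8 ⇒ 19522.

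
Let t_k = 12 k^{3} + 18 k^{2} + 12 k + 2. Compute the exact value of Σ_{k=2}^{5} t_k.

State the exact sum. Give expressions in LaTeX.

Σ = 3836

Ratio r(k) = (6*k**3 + 27*k**2 + 42*k + 22)/(6*k**3 + 9*k**2 + 6*k + 1).
Factor: A=1; B=1; C=k**3 + 3*k**2/2 + k + 1/6.
Need (1)·f(k+1) − (1)·f(k) = k**3 + 3*k**2/2 + k + 1/6.
deg f ≤ 4 (via 0,0,3).
Solve for f: f(k) = k*(3*k**3 - 1)/12 (degree 4 ≤ 4).
Get s_k = R·t_k = 3*k**4 - k with R(k) = B(k−1)f(k)/C(k) = k*(3*k**3 - 1)/(2*(6*k**3 + 9*k**2 + 6*k + 1)).
Δs = -3*k**4 + 3*(k + 1)**4 - 1, as required.
Sum = s_(6) − s_(2); s_(6) = 3882, s_(2) = 46 ⇒ 3836.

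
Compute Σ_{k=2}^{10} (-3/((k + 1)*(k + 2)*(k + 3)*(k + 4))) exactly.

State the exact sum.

Σ = -59/3640

Compute t_(k+1)/t_k: get (k + 1)/(k + 5).
Gosper form: A/B · C(k+1)/C(k) with A=k + 1, B=k + 5, C=1.
Solve (k + 1)·f(k+1) − (k + 4)·f(k) = 1.
deg f ≤ 3 (via 1,1,0).
Solving with deg f ≤ 3: f(k) = k*(k**2 + 6*k + 11)/18.
R(k) = B(k−1)·f(k)/C(k) = k*(k + 4)*(k**2 + 6*k + 11)/18; s_k = R·t_k = k*(-k**2 - 6*k - 11)/(6*(k + 1)*(k + 2)*(k + 3)).
Check: Δs_k = -3/(k**4 + 10*k**3 + 35*k**2 + 50*k + 24). ✓
Telescoping: Σ = s_(11) − s_(2) = -121/728 − (-3/20) = -59/3640.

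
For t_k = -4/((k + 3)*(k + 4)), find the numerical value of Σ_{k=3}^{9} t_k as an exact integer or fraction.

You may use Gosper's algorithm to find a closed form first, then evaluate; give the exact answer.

Σ = -14/39

Compute t_(k+1)/t_k: get (k + 3)/(k + 5).
Gosper form: A/B · C(k+1)/C(k) with A=k + 3, B=k + 5, C=1.
Solve (k + 3)·f(k+1) − (k + 4)·f(k) = 1.
d = 1 from the (1,1,0) case.
Solving with deg f ≤ 1: f(k) = k/3.
R(k) = B(k−1)·f(k)/C(k) = k*(k + 4)/3; s_k = R·t_k = -4*k/(3*k + 9).
s_(k+1) − s_k = -4/(k**2 + 7*k + 12) = t_k.
Sum = s_(10) − s_(3); s_(10) = -40/39, s_(3) = -2/3 ⇒ -14/39.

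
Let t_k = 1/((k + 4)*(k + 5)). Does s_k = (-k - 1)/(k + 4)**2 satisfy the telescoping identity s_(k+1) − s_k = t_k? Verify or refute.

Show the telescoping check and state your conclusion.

s_(k+1) = (-k - 2)/(k + 5)**2
s_(k+1) − s_k = (k**2 + 3*k - 7)/(k**4 + 18*k**3 + 121*k**2 + 360*k + 400)
(s_(k+1) − s_k) − t_k = 3*(-2*k - 9)/(k**4 + 18*k**3 + 121*k**2 + 360*k + 400)

Invalid: residual 3*(-2*k - 9)/(k**4 + 18*k**3 + 121*k**2 + 360*k + 400) ≠ 0.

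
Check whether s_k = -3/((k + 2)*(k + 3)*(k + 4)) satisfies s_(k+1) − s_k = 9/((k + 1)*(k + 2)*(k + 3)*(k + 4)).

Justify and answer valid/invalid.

Invalid: residual -36/(k**5 + 15*k**4 + 85*k**3 + 225*k**2 + 274*k + 120) ≠ 0.

s_(k+1) = -3/((k + 3)*(k + 4)*(k + 5))
s_(k+1) − s_k = 9/((k + 2)*(k + 3)*(k + 4)*(k + 5))
(s_(k+1) − s_k) − t_k = -36/((k + 1)*(k + 2)*(k + 3)*(k + 4)*(k + 5))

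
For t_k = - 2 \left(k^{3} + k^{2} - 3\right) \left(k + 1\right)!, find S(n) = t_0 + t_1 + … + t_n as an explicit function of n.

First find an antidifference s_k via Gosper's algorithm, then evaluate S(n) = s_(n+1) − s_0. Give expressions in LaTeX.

S(n) = - 2 n^{4} n! - 6 n^{3} n! + 12 n n! + 8 n! - 2

r(k) = (k + 2)*((k + 1)**3 + (k + 1)**2 - 3)/(k**3 + k**2 - 3) after simplifying.
So A=k + 2 and B=1, with C=k**3 + k**2 - 3.
Need (k + 2)·f(k+1) − (1)·f(k) = k**3 + k**2 - 3.
d = 2 from the (1,0,3) case.
Match coefficients ⇒ f(k) = k**2 - 2*k - 1.
Then R = B(k−1)f/C = (k**2 - 2*k - 1)/(k**3 + k**2 - 3), so s_k = R(k)·t_k = 2*(-k**2 + 2*k + 1)*factorial(k + 1).
Δs = -2*(k**3 + k**2 - 3)*factorial(k + 1), as required.
s_(n+1) = -2*(n**2 - 2)*factorial(n + 2) and s_(0) = 2, so S(n) = -2*n**4*factorial(n) - 6*n**3*factorial(n) + 12*n*factorial(n) + 8*factorial(n) - 2.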